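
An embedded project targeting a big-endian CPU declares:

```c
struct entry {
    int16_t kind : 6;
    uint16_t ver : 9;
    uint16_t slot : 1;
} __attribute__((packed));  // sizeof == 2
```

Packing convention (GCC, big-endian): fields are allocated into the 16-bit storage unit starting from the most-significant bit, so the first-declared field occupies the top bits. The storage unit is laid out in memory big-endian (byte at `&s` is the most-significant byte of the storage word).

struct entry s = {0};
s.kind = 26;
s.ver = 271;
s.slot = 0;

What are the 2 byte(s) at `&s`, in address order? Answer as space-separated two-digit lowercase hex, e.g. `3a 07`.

kind:6 = 26 → 0x1a << 10 → word 0x6800
ver:9 = 271 → 0x10f << 1 → word 0x6a1e
slot:1 = 0 → 0x0 << 0 → word 0x6a1e
word = 0x6a1e → big-endian bytes:
  [0]=0x6a  [1]=0x1e

6a 1e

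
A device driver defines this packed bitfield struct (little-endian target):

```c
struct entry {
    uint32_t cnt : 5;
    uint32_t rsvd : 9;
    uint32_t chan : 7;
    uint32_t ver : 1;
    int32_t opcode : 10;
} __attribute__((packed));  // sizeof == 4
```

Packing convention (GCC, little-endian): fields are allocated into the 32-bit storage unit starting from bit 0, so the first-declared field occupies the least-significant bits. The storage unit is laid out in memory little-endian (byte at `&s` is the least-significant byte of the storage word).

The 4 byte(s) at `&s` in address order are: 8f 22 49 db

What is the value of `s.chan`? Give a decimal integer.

36

[0]=0x8f [1]=0x22 [2]=0x49 [3]=0xdb (little-endian) → word 0xdb49228f
cnt:5 @ bit 0 → (0xdb49228f>>0)&0x1f = 0xf
rsvd:9 @ bit 5 → (0xdb49228f>>5)&0x1ff = 0x114
chan:7 @ bit 14 → (0xdb49228f>>14)&0x7f = 0x24  ←
ver:1 @ bit 21 → (0xdb49228f>>21)&0x1 = 0x0
opcode:10 @ bit 22 → (0xdb49228f>>22)&0x3ff = 0x36d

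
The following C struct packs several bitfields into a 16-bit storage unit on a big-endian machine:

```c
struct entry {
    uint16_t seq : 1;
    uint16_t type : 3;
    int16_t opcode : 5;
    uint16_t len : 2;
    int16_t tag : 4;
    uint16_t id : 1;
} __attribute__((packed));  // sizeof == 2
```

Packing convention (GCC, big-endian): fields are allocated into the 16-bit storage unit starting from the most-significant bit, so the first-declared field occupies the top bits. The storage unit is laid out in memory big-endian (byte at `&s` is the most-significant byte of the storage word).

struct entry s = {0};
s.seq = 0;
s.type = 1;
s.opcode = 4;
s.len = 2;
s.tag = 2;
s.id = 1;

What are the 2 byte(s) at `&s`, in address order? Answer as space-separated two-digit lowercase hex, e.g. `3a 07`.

[15+:1] seq=0 & 0x1 = 0x0; word=0x0000
[12+:3] type=1 & 0x7 = 0x1; word=0x1000
[7+:5] opcode=4 & 0x1f = 0x4; word=0x1200
[5+:2] len=2 & 0x3 = 0x2; word=0x1240
[1+:4] tag=2 & 0xf = 0x2; word=0x1244
[0+:1] id=1 & 0x1 = 0x1; word=0x1245
word = 0x1245 → big-endian bytes:
  [0]=0x12  [1]=0x45

12 45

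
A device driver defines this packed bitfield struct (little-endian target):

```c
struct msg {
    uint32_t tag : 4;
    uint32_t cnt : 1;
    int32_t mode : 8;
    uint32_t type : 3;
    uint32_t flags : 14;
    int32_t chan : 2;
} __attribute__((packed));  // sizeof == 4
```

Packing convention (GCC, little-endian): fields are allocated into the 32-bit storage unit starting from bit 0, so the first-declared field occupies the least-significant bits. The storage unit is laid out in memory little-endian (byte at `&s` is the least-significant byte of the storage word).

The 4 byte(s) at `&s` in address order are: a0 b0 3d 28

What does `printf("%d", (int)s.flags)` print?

10301

[0]=0xa0 [1]=0xb0 [2]=0x3d [3]=0x28 (little-endian) → word 0x283db0a0
tag [0+:4] = (word>>0) & 0xf = 0
cnt [4+:1] = (word>>4) & 0x1 = 0
mode [5+:8] = (word>>5) & 0xff = 133
type [13+:3] = (word>>13) & 0x7 = 5
flags [16+:14] = (word>>16) & 0x3fff = 10301  ←
chan [30+:2] = (word>>30) & 0x3 = 0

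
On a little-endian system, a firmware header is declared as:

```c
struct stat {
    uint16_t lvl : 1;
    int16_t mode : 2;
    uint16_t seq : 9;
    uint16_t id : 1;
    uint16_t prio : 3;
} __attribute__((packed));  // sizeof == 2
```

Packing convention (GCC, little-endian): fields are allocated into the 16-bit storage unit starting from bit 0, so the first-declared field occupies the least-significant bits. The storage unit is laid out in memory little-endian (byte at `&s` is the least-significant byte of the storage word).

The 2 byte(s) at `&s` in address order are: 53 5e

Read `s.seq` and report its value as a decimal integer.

[0]=0x53 [1]=0x5e (little-endian) → word 0x5e53
lvl [0+:1] = (word>>0) & 0x1 = 1
mode [1+:2] = (word>>1) & 0x3 = 1
seq [3+:9] = (word>>3) & 0x1ff = 458  ←
id [12+:1] = (word>>12) & 0x1 = 1
prio [13+:3] = (word>>13) & 0x7 = 2

458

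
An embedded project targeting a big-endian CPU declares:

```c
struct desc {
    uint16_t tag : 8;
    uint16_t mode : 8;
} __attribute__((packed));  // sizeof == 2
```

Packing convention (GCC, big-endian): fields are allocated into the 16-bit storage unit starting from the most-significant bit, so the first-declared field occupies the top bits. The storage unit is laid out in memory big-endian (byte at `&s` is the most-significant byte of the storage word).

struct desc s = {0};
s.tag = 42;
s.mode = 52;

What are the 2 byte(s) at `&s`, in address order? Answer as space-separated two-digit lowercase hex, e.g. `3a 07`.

tag:8 = 42 → 0x2a << 8 → word 0x2a00
mode:8 = 52 → 0x34 << 0 → word 0x2a34
word = 0x2a34 → big-endian bytes:
  [0]=0x2a  [1]=0x34

2a 34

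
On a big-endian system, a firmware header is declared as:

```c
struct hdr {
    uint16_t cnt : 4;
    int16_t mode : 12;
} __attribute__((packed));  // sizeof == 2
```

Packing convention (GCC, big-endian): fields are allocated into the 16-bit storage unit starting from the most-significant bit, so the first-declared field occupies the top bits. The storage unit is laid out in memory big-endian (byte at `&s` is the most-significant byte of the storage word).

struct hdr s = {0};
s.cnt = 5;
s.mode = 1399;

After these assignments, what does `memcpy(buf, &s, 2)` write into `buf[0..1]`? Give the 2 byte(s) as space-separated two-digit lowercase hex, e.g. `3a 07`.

55 77

cnt (4b) val=5 bits=0x5 at bit 12: 0x5000
mode (12b) val=1399 bits=0x577 at bit 0: 0x5577
word = 0x5577 → big-endian bytes:
  [0]=0x55  [1]=0x77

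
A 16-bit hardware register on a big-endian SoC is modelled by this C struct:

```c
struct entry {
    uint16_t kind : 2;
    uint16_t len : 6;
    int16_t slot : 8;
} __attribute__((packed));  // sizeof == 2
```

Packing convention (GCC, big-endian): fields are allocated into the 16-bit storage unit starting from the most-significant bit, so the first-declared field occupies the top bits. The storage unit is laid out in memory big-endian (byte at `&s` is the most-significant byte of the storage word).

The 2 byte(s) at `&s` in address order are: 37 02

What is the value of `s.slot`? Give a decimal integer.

[0]=0x37 [1]=0x02 (big-endian) → word 0x3702
kind [14+:2] = (word>>14) & 0x3 = 0
len [8+:6] = (word>>8) & 0x3f = 55
slot [0+:8] = (word>>0) & 0xff = 2  ←
slot signed 8b, MSB=0: value = 2

2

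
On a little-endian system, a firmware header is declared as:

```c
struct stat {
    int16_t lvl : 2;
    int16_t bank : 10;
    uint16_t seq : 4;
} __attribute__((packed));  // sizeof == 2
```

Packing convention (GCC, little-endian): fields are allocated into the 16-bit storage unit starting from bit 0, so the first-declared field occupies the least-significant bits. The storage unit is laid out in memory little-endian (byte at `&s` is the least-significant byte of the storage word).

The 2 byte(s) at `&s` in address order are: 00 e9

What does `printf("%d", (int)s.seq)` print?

14

[0]=0x00 [1]=0xe9 (little-endian) → word 0xe900
lvl [0+:2] = (word>>0) & 0x3 = 0
bank [2+:10] = (word>>2) & 0x3ff = 576
seq [12+:4] = (word>>12) & 0xf = 14  ←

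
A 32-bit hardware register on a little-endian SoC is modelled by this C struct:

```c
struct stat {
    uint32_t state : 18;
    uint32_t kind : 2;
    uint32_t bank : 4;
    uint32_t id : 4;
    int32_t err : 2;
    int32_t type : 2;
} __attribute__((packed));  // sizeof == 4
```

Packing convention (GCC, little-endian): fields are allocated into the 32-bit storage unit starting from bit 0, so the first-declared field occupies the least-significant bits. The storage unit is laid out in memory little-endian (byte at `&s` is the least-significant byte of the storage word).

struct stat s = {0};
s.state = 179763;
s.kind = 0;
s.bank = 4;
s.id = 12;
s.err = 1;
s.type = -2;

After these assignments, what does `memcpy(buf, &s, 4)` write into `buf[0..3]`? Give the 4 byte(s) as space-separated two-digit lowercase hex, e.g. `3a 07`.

state (18b) val=179763 bits=0x2be33 at bit 0: 0x0002be33
kind (2b) val=0 bits=0x0 at bit 18: 0x0002be33
bank (4b) val=4 bits=0x4 at bit 20: 0x0042be33
id (4b) val=12 bits=0xc at bit 24: 0x0c42be33
err (2b) val=1 bits=0x1 at bit 28: 0x1c42be33
type (2b) val=-2 bits=0x2 at bit 30: 0x9c42be33
word = 0x9c42be33 → little-endian bytes:
  [0]=0x33  [1]=0xbe  [2]=0x42  [3]=0x9c

33 be 42 9c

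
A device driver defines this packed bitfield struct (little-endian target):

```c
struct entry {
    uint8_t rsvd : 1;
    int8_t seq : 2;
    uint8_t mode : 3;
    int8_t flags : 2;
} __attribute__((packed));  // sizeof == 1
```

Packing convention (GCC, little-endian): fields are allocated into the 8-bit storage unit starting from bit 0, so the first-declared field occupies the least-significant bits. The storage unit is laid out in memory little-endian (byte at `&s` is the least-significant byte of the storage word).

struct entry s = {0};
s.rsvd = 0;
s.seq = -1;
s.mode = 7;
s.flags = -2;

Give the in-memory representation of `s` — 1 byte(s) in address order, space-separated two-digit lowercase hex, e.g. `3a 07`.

be

rsvd:1 = 0 → 0x0 << 0 → word 0x00
seq:2 = -1 → 0x3 << 1 → word 0x06
mode:3 = 7 → 0x7 << 3 → word 0x3e
flags:2 = -2 → 0x2 << 6 → word 0xbe
word = 0xbe → little-endian bytes:
  [0]=0xbe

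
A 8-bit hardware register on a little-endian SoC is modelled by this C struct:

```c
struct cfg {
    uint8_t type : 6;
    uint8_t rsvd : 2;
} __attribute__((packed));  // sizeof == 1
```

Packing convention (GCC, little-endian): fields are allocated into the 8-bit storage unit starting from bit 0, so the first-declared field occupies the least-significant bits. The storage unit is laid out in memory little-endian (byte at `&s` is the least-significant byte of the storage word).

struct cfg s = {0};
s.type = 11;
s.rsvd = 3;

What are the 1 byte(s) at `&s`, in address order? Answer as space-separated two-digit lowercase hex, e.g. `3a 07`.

[0+:6] type=11 & 0x3f = 0xb; word=0x0b
[6+:2] rsvd=3 & 0x3 = 0x3; word=0xcb
word = 0xcb → little-endian bytes:
  [0]=0xcb

cb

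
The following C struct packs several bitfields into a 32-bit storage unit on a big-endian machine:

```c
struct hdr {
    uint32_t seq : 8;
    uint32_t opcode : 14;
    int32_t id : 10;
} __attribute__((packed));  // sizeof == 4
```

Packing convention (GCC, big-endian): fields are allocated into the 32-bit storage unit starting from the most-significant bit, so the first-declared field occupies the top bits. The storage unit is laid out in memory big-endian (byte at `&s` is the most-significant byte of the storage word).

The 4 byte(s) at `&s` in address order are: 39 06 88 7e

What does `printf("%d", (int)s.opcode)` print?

[0]=0x39 [1]=0x06 [2]=0x88 [3]=0x7e (big-endian) → word 0x3906887e
seq [24+:8] = (word>>24) & 0xff = 57
opcode [10+:14] = (word>>10) & 0x3fff = 418  ←
id [0+:10] = (word>>0) & 0x3ff = 126

418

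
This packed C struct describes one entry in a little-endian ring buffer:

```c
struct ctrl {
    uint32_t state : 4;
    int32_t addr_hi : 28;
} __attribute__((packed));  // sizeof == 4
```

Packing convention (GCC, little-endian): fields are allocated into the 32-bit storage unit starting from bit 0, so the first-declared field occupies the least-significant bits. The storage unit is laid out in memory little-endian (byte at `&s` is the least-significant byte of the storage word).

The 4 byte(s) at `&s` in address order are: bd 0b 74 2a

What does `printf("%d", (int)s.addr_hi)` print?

[0]=0xbd [1]=0x0b [2]=0x74 [3]=0x2a (little-endian) → word 0x2a740bbd
state:4 @ bit 0 → (0x2a740bbd>>0)&0xf = 0xd
addr_hi:28 @ bit 4 → (0x2a740bbd>>4)&0xfffffff = 0x2a740bb  ←
addr_hi signed 28b, MSB=0: value = 44515515

44515515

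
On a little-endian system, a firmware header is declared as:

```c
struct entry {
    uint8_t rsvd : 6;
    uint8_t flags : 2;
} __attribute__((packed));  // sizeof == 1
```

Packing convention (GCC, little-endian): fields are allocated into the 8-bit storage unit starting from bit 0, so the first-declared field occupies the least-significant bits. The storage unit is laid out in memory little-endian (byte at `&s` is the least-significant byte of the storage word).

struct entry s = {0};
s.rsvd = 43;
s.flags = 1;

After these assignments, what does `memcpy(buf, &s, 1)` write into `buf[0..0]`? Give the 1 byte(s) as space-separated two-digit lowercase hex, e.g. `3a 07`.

6b

rsvd:6 = 43 → 0x2b << 0 → word 0x2b
flags:2 = 1 → 0x1 << 6 → word 0x6b
word = 0x6b → little-endian bytes:
  [0]=0x6b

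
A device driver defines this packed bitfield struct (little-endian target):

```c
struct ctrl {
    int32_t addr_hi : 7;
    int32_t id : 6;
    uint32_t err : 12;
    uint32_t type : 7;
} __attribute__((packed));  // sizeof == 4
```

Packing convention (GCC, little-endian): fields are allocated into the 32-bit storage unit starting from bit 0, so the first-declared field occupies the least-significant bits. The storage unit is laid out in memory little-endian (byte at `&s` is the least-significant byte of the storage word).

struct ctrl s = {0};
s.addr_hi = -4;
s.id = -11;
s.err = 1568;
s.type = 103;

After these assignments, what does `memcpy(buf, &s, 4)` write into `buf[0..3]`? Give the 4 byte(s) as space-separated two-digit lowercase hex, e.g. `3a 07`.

[0+:7] addr_hi=-4 & 0x7f = 0x7c; word=0x0000007c
[7+:6] id=-11 & 0x3f = 0x35; word=0x00001afc
[13+:12] err=1568 & 0xfff = 0x620; word=0x00c41afc
[25+:7] type=103 & 0x7f = 0x67; word=0xcec41afc
word = 0xcec41afc → little-endian bytes:
  [0]=0xfc  [1]=0x1a  [2]=0xc4  [3]=0xce

fc 1a c4 ce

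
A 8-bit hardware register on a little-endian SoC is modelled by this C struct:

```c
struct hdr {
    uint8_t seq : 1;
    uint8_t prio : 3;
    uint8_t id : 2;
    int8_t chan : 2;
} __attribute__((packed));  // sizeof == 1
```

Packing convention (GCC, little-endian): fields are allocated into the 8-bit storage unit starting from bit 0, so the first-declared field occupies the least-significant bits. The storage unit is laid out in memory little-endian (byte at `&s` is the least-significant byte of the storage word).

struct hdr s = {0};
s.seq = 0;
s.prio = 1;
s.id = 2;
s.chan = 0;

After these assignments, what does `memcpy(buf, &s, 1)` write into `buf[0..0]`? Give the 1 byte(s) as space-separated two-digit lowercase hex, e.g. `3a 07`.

seq:1 = 0 → 0x0 << 0 → word 0x00
prio:3 = 1 → 0x1 << 1 → word 0x02
id:2 = 2 → 0x2 << 4 → word 0x22
chan:2 = 0 → 0x0 << 6 → word 0x22
word = 0x22 → little-endian bytes:
  [0]=0x22

22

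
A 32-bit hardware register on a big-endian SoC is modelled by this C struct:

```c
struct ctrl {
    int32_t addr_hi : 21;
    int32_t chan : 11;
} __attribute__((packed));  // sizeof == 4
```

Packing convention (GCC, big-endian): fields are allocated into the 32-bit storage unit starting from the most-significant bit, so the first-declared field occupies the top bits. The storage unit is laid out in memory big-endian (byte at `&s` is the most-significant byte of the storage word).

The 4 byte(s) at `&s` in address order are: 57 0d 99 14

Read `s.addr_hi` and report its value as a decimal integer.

[0]=0x57 [1]=0x0d [2]=0x99 [3]=0x14 (big-endian) → word 0x570d9914
addr_hi [11+:21] = (word>>11) & 0x1fffff = 713139  ←
chan [0+:11] = (word>>0) & 0x7ff = 276
addr_hi signed 21b, MSB=0: value = 713139

713139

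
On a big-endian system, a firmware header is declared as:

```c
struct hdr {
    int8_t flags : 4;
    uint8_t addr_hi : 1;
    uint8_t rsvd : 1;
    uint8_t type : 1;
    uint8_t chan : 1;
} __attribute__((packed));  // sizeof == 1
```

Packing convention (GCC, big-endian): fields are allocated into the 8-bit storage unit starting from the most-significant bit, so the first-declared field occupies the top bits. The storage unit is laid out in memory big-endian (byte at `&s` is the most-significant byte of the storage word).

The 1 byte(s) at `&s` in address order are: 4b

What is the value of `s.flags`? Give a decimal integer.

[0]=0x4b (big-endian) → word 0x4b
flags:4 @ bit 4 → (0x4b>>4)&0xf = 0x4  ←
addr_hi:1 @ bit 3 → (0x4b>>3)&0x1 = 0x1
rsvd:1 @ bit 2 → (0x4b>>2)&0x1 = 0x0
type:1 @ bit 1 → (0x4b>>1)&0x1 = 0x1
chan:1 @ bit 0 → (0x4b>>0)&0x1 = 0x1
flags signed 4b, MSB=0: value = 4

4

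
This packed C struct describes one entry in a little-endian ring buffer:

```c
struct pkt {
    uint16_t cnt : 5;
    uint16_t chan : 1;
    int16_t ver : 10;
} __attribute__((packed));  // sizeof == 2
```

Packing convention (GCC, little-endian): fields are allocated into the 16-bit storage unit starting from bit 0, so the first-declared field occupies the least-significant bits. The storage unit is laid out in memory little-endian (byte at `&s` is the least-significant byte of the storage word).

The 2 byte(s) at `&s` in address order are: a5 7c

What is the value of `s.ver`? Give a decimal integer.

[0]=0xa5 [1]=0x7c (little-endian) → word 0x7ca5
cnt:5 @ bit 0 → (0x7ca5>>0)&0x1f = 0x5
chan:1 @ bit 5 → (0x7ca5>>5)&0x1 = 0x1
ver:10 @ bit 6 → (0x7ca5>>6)&0x3ff = 0x1f2  ←
ver signed 10b, MSB=0: value = 498

498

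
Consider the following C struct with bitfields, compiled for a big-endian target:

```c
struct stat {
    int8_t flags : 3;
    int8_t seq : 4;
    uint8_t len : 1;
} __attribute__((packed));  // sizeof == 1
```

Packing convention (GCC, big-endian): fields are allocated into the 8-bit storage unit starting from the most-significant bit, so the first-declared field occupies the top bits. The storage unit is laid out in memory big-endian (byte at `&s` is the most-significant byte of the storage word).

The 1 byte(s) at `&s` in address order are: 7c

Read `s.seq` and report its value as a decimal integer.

-2

[0]=0x7c (big-endian) → word 0x7c
flags:3 @ bit 5 → (0x7c>>5)&0x7 = 0x3
seq:4 @ bit 1 → (0x7c>>1)&0xf = 0xe  ←
len:1 @ bit 0 → (0x7c>>0)&0x1 = 0x0
seq signed 4b, MSB=1: 14 - 16 = -2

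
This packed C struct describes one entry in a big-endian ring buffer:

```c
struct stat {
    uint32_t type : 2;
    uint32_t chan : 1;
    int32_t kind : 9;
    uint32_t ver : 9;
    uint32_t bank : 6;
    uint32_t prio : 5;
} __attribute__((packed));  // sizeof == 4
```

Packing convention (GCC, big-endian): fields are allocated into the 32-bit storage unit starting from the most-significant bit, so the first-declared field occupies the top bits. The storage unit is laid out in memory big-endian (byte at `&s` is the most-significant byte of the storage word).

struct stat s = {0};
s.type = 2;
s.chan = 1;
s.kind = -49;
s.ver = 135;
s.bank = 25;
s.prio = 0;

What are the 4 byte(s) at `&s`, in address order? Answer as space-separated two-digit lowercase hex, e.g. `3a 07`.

[30+:2] type=2 & 0x3 = 0x2; word=0x80000000
[29+:1] chan=1 & 0x1 = 0x1; word=0xa0000000
[20+:9] kind=-49 & 0x1ff = 0x1cf; word=0xbcf00000
[11+:9] ver=135 & 0x1ff = 0x87; word=0xbcf43800
[5+:6] bank=25 & 0x3f = 0x19; word=0xbcf43b20
[0+:5] prio=0 & 0x1f = 0x0; word=0xbcf43b20
word = 0xbcf43b20 → big-endian bytes:
  [0]=0xbc  [1]=0xf4  [2]=0x3b  [3]=0x20

bc f4 3b 20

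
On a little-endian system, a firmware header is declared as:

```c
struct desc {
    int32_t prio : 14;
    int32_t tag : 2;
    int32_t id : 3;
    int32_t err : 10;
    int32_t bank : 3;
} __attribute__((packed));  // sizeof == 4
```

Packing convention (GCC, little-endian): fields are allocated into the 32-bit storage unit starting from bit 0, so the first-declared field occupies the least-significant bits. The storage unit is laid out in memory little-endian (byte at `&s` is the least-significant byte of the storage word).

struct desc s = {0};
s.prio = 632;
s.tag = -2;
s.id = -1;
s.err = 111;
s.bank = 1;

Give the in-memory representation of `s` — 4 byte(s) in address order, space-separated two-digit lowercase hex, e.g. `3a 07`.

prio (14b) val=632 bits=0x278 at bit 0: 0x00000278
tag (2b) val=-2 bits=0x2 at bit 14: 0x00008278
id (3b) val=-1 bits=0x7 at bit 16: 0x00078278
err (10b) val=111 bits=0x6f at bit 19: 0x037f8278
bank (3b) val=1 bits=0x1 at bit 29: 0x237f8278
word = 0x237f8278 → little-endian bytes:
  [0]=0x78  [1]=0x82  [2]=0x7f  [3]=0x23

78 82 7f 23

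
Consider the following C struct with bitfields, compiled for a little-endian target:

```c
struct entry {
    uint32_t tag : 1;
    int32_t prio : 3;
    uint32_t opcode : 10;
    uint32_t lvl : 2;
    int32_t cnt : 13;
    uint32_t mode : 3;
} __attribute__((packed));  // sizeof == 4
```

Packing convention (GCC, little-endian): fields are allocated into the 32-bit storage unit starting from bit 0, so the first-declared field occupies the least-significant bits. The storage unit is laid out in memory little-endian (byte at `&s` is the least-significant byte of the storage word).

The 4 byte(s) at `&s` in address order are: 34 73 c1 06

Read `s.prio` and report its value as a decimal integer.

[0]=0x34 [1]=0x73 [2]=0xc1 [3]=0x06 (little-endian) → word 0x06c17334
tag [0+:1] = (word>>0) & 0x1 = 0
prio [1+:3] = (word>>1) & 0x7 = 2  ←
opcode [4+:10] = (word>>4) & 0x3ff = 819
lvl [14+:2] = (word>>14) & 0x3 = 1
cnt [16+:13] = (word>>16) & 0x1fff = 1729
mode [29+:3] = (word>>29) & 0x7 = 0
prio signed 3b, MSB=0: value = 2

2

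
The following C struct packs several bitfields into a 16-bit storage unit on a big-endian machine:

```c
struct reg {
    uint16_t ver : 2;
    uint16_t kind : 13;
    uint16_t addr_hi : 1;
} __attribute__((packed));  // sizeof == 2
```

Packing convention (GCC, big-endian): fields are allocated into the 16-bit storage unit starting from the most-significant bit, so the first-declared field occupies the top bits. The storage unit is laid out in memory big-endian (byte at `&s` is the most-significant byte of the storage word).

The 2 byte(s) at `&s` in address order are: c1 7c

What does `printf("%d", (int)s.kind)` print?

190

[0]=0xc1 [1]=0x7c (big-endian) → word 0xc17c
ver:2 @ bit 14 → (0xc17c>>14)&0x3 = 0x3
kind:13 @ bit 1 → (0xc17c>>1)&0x1fff = 0xbe  ←
addr_hi:1 @ bit 0 → (0xc17c>>0)&0x1 = 0x0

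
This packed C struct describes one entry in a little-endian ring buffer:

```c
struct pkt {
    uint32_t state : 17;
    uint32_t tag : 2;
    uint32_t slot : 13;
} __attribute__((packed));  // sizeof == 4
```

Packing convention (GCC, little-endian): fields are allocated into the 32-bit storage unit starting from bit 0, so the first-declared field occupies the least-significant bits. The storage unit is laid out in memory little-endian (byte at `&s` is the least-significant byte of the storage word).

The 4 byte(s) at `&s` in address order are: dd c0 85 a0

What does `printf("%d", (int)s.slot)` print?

5136

[0]=0xdd [1]=0xc0 [2]=0x85 [3]=0xa0 (little-endian) → word 0xa085c0dd
state [0+:17] = (word>>0) & 0x1ffff = 114909
tag [17+:2] = (word>>17) & 0x3 = 2
slot [19+:13] = (word>>19) & 0x1fff = 5136  ←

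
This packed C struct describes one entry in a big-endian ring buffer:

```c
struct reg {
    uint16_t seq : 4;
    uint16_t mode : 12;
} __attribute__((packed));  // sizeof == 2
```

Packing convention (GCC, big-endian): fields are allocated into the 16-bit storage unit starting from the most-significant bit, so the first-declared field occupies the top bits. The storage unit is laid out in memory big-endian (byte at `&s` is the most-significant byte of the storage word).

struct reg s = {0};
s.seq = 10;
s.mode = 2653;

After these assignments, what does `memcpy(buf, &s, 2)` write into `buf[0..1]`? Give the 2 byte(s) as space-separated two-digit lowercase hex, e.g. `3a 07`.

[12+:4] seq=10 & 0xf = 0xa; word=0xa000
[0+:12] mode=2653 & 0xfff = 0xa5d; word=0xaa5d
word = 0xaa5d → big-endian bytes:
  [0]=0xaa  [1]=0x5d

aa 5d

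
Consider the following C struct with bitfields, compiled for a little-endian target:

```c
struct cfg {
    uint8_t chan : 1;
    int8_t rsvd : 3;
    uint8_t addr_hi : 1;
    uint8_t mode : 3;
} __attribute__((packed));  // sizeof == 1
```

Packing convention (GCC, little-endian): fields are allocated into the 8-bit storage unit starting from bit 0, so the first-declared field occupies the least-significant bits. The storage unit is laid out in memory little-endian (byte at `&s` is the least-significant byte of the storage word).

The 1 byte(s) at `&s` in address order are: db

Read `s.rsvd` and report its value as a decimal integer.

-3

[0]=0xdb (little-endian) → word 0xdb
chan [0+:1] = (word>>0) & 0x1 = 1
rsvd [1+:3] = (word>>1) & 0x7 = 5  ←
addr_hi [4+:1] = (word>>4) & 0x1 = 1
mode [5+:3] = (word>>5) & 0x7 = 6
rsvd signed 3b, MSB=1: 5 - 8 = -3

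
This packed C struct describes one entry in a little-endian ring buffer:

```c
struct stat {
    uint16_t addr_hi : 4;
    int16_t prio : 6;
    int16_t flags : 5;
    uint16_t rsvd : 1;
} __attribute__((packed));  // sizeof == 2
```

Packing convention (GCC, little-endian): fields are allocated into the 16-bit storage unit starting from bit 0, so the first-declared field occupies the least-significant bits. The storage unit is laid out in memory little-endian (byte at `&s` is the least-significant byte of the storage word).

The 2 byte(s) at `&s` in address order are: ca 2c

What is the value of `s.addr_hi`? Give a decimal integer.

[0]=0xca [1]=0x2c (little-endian) → word 0x2cca
addr_hi:4 @ bit 0 → (0x2cca>>0)&0xf = 0xa  ←
prio:6 @ bit 4 → (0x2cca>>4)&0x3f = 0xc
flags:5 @ bit 10 → (0x2cca>>10)&0x1f = 0xb
rsvd:1 @ bit 15 → (0x2cca>>15)&0x1 = 0x0

10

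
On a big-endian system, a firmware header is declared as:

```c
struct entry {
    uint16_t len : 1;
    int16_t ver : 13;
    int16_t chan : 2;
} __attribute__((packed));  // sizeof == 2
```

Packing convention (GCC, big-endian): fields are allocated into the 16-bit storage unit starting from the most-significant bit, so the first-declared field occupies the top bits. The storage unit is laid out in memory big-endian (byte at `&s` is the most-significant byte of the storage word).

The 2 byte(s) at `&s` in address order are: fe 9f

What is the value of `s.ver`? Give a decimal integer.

[0]=0xfe [1]=0x9f (big-endian) → word 0xfe9f
len:1 @ bit 15 → (0xfe9f>>15)&0x1 = 0x1
ver:13 @ bit 2 → (0xfe9f>>2)&0x1fff = 0x1fa7  ←
chan:2 @ bit 0 → (0xfe9f>>0)&0x3 = 0x3
ver signed 13b, MSB=1: 8103 - 8192 = -89

-89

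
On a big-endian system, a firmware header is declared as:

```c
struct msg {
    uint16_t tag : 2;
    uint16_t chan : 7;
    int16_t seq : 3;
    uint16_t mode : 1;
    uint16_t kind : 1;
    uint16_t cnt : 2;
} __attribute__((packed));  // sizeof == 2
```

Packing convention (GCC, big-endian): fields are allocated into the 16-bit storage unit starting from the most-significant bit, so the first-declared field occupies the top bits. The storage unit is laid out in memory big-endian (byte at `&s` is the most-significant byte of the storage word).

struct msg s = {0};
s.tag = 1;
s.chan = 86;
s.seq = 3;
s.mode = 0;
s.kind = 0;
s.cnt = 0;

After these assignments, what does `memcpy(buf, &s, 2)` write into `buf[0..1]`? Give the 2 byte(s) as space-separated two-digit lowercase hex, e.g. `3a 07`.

tag:2 = 1 → 0x1 << 14 → word 0x4000
chan:7 = 86 → 0x56 << 7 → word 0x6b00
seq:3 = 3 → 0x3 << 4 → word 0x6b30
mode:1 = 0 → 0x0 << 3 → word 0x6b30
kind:1 = 0 → 0x0 << 2 → word 0x6b30
cnt:2 = 0 → 0x0 << 0 → word 0x6b30
word = 0x6b30 → big-endian bytes:
  [0]=0x6b  [1]=0x30

6b 30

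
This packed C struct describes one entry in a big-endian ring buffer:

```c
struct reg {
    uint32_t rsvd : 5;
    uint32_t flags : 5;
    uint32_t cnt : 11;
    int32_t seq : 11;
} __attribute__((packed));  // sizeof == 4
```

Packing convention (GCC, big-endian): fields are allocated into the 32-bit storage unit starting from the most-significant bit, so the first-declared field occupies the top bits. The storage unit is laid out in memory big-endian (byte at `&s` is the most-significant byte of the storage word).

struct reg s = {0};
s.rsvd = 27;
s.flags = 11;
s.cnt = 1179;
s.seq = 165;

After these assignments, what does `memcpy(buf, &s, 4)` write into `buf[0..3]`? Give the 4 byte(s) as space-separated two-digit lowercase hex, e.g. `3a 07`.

rsvd (5b) val=27 bits=0x1b at bit 27: 0xd8000000
flags (5b) val=11 bits=0xb at bit 22: 0xdac00000
cnt (11b) val=1179 bits=0x49b at bit 11: 0xdae4d800
seq (11b) val=165 bits=0xa5 at bit 0: 0xdae4d8a5
word = 0xdae4d8a5 → big-endian bytes:
  [0]=0xda  [1]=0xe4  [2]=0xd8  [3]=0xa5

da e4 d8 a5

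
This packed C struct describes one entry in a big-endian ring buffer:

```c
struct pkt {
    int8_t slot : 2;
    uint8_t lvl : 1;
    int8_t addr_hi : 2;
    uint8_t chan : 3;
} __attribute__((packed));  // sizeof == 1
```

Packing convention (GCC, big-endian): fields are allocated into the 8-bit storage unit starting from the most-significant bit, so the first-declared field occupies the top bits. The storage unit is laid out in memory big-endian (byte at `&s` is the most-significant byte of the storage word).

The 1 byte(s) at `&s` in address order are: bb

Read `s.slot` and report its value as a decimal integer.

[0]=0xbb (big-endian) → word 0xbb
slot [6+:2] = (word>>6) & 0x3 = 2  ←
lvl [5+:1] = (word>>5) & 0x1 = 1
addr_hi [3+:2] = (word>>3) & 0x3 = 3
chan [0+:3] = (word>>0) & 0x7 = 3
slot signed 2b, MSB=1: 2 - 4 = -2

-2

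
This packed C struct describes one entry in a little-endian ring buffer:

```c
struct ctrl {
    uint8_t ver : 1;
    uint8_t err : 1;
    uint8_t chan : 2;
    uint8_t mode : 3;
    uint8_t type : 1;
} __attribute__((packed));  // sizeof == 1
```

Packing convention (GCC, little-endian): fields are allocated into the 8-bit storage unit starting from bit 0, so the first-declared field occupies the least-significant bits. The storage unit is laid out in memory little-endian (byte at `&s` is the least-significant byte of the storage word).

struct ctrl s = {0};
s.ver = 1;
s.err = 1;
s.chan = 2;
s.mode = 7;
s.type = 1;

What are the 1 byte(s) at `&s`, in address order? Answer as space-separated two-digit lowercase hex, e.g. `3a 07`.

ver:1 = 1 → 0x1 << 0 → word 0x01
err:1 = 1 → 0x1 << 1 → word 0x03
chan:2 = 2 → 0x2 << 2 → word 0x0b
mode:3 = 7 → 0x7 << 4 → word 0x7b
type:1 = 1 → 0x1 << 7 → word 0xfb
word = 0xfb → little-endian bytes:
  [0]=0xfb

fb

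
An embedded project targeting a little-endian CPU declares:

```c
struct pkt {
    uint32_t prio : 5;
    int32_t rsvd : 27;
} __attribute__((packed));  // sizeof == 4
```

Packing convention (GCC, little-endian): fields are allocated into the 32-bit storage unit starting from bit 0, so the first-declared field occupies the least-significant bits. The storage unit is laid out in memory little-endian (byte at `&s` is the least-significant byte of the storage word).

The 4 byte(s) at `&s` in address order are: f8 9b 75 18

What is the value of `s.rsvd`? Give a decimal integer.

12823775

[0]=0xf8 [1]=0x9b [2]=0x75 [3]=0x18 (little-endian) → word 0x18759bf8
prio:5 @ bit 0 → (0x18759bf8>>0)&0x1f = 0x18
rsvd:27 @ bit 5 → (0x18759bf8>>5)&0x7ffffff = 0xc3acdf  ←
rsvd signed 27b, MSB=0: value = 12823775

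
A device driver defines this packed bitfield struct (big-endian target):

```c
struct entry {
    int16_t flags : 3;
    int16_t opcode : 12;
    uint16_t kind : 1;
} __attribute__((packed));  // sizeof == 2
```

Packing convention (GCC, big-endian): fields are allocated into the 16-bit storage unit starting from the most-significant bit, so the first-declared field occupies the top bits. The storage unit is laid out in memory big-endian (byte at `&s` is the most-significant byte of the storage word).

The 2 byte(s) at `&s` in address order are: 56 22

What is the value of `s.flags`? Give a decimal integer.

2

[0]=0x56 [1]=0x22 (big-endian) → word 0x5622
flags [13+:3] = (word>>13) & 0x7 = 2  ←
opcode [1+:12] = (word>>1) & 0xfff = 2833
kind [0+:1] = (word>>0) & 0x1 = 0
flags signed 3b, MSB=0: value = 2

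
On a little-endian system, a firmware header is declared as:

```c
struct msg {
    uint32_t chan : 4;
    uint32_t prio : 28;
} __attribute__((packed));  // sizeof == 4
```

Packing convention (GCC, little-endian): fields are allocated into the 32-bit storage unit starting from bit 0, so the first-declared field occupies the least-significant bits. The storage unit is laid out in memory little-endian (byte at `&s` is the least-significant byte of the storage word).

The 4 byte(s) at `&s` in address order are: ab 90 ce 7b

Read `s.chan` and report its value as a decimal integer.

[0]=0xab [1]=0x90 [2]=0xce [3]=0x7b (little-endian) → word 0x7bce90ab
chan:4 @ bit 0 → (0x7bce90ab>>0)&0xf = 0xb  ←
prio:28 @ bit 4 → (0x7bce90ab>>4)&0xfffffff = 0x7bce90a

11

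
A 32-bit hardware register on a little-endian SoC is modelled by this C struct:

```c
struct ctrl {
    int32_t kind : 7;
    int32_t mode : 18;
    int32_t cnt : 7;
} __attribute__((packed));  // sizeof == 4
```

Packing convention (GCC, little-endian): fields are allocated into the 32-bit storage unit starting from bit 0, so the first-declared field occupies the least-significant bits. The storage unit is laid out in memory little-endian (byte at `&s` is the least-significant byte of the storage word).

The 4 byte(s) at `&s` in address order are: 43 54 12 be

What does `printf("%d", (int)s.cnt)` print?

-33

[0]=0x43 [1]=0x54 [2]=0x12 [3]=0xbe (little-endian) → word 0xbe125443
kind [0+:7] = (word>>0) & 0x7f = 67
mode [7+:18] = (word>>7) & 0x3ffff = 9384
cnt [25+:7] = (word>>25) & 0x7f = 95  ←
cnt signed 7b, MSB=1: 95 - 128 = -33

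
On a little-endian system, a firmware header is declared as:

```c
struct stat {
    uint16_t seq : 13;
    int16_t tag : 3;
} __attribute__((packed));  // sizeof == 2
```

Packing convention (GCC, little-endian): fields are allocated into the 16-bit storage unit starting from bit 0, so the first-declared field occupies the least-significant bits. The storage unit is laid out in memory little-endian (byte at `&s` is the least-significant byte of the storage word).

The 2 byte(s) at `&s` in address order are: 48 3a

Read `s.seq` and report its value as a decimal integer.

6728

[0]=0x48 [1]=0x3a (little-endian) → word 0x3a48
seq [0+:13] = (word>>0) & 0x1fff = 6728  ←
tag [13+:3] = (word>>13) & 0x7 = 1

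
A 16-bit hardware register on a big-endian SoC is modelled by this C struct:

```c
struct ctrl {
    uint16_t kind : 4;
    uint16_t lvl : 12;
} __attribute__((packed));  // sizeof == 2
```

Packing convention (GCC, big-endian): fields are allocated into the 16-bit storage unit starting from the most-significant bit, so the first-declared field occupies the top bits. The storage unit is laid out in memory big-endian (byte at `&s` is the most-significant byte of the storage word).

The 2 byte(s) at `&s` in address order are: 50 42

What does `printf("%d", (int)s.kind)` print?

[0]=0x50 [1]=0x42 (big-endian) → word 0x5042
kind:4 @ bit 12 → (0x5042>>12)&0xf = 0x5  ←
lvl:12 @ bit 0 → (0x5042>>0)&0xfff = 0x42

5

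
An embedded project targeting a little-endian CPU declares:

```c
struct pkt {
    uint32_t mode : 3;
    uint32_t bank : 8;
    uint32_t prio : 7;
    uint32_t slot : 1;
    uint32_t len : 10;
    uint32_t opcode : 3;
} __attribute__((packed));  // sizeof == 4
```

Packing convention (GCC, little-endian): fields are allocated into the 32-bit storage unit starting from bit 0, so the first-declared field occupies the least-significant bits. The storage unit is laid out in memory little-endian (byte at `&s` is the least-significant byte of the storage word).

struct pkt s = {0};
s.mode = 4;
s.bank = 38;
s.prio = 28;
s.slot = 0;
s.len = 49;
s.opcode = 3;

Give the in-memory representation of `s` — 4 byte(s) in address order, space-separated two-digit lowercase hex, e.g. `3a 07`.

mode:3 = 4 → 0x4 << 0 → word 0x00000004
bank:8 = 38 → 0x26 << 3 → word 0x00000134
prio:7 = 28 → 0x1c << 11 → word 0x0000e134
slot:1 = 0 → 0x0 << 18 → word 0x0000e134
len:10 = 49 → 0x31 << 19 → word 0x0188e134
opcode:3 = 3 → 0x3 << 29 → word 0x6188e134
word = 0x6188e134 → little-endian bytes:
  [0]=0x34  [1]=0xe1  [2]=0x88  [3]=0x61

34 e1 88 61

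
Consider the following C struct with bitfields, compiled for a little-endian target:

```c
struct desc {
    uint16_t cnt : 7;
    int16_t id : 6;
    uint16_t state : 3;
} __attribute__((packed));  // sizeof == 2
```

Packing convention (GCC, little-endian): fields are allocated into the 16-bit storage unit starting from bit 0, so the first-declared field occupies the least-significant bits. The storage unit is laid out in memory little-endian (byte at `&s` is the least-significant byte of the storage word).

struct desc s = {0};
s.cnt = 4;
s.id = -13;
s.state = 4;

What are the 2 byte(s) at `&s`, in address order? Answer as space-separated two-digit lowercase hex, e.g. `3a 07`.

84 99

cnt (7b) val=4 bits=0x4 at bit 0: 0x0004
id (6b) val=-13 bits=0x33 at bit 7: 0x1984
state (3b) val=4 bits=0x4 at bit 13: 0x9984
word = 0x9984 → little-endian bytes:
  [0]=0x84  [1]=0x99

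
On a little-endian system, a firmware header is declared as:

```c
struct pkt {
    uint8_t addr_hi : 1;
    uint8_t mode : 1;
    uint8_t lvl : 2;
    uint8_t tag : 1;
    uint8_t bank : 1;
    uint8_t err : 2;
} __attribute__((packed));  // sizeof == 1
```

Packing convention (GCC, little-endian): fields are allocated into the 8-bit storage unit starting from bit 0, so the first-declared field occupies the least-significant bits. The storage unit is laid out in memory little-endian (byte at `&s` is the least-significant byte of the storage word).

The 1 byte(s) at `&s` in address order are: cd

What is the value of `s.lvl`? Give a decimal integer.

[0]=0xcd (little-endian) → word 0xcd
addr_hi [0+:1] = (word>>0) & 0x1 = 1
mode [1+:1] = (word>>1) & 0x1 = 0
lvl [2+:2] = (word>>2) & 0x3 = 3  ←
tag [4+:1] = (word>>4) & 0x1 = 0
bank [5+:1] = (word>>5) & 0x1 = 0
err [6+:2] = (word>>6) & 0x3 = 3

3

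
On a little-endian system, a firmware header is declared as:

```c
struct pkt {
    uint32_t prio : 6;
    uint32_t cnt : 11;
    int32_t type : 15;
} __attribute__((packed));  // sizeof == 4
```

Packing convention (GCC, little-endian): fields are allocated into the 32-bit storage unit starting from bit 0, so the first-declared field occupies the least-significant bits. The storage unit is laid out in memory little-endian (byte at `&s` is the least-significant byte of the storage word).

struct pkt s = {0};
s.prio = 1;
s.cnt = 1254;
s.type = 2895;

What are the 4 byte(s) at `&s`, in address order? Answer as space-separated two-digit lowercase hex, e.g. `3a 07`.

81 39 9f 16

prio:6 = 1 → 0x1 << 0 → word 0x00000001
cnt:11 = 1254 → 0x4e6 << 6 → word 0x00013981
type:15 = 2895 → 0xb4f << 17 → word 0x169f3981
word = 0x169f3981 → little-endian bytes:
  [0]=0x81  [1]=0x39  [2]=0x9f  [3]=0x16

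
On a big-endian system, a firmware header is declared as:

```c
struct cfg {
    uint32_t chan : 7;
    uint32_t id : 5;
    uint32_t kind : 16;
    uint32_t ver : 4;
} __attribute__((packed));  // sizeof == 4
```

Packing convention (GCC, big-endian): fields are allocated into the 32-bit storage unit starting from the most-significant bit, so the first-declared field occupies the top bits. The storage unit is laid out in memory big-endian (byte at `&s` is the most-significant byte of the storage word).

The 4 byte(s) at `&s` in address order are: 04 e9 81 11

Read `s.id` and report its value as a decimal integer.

[0]=0x04 [1]=0xe9 [2]=0x81 [3]=0x11 (big-endian) → word 0x04e98111
chan [25+:7] = (word>>25) & 0x7f = 2
id [20+:5] = (word>>20) & 0x1f = 14  ←
kind [4+:16] = (word>>4) & 0xffff = 38929
ver [0+:4] = (word>>0) & 0xf = 1

14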